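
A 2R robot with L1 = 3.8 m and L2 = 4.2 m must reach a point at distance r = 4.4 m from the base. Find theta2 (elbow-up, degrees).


cos(theta2) = (r^2 - L1^2 - L2^2) / (2*L1*L2)
cos(theta2) = (19.36 - 14.44 - 17.64) / 31.92
cos(theta2) = -0.398496
theta2 = 113.4842 degrees


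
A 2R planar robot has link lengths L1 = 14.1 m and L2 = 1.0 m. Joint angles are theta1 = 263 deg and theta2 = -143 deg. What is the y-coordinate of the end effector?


Convert angles to radians: theta1 = 4.5902, theta2 = -2.4958
y = L1*sin(theta1) + L2*sin(theta1+theta2)
y = -13.9949 + 0.866
y = -13.1289


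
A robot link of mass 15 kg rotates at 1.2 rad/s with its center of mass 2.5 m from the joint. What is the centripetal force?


F = m * omega^2 * r
= 15 * 1.2^2 * 2.5
= 15 * 1.44 * 2.5
= 54.0 N


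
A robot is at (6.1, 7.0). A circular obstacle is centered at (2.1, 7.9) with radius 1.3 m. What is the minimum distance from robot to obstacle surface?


center_dist = sqrt((6.1-2.1)^2 + (7.0-7.9)^2)
= sqrt(16.0 + 0.81)
= 4.1
min_dist = center_dist - radius = 4.1 - 1.3 = 2.8 m


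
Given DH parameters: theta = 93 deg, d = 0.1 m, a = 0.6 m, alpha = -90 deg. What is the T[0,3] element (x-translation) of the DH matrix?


T[0,3] = a * cos(theta)
= 0.6 * cos(93 deg)
= 0.6 * -0.0523
= -0.0314


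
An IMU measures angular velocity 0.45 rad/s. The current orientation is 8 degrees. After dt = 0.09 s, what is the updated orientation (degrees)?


delta_theta = w * dt = 0.45 * 0.09 = 0.0405 rad
= 2.3205 deg
theta_new = 8 + 2.3205 = 10.3205 deg


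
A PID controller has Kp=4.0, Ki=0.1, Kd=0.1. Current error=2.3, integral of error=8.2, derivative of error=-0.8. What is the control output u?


u = Kp*e + Ki*int(e) + Kd*de/dt
= 4.0*2.3 + 0.1*8.2 + 0.1*(-0.8)
= 9.2 + 0.82 + -0.08
= 9.94


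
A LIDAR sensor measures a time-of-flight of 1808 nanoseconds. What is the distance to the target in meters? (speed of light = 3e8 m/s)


tof = 1808 ns = 1.808e-06 s
dist = c * tof / 2
= 3e8 * 1.808e-06 / 2
= 271.2 m


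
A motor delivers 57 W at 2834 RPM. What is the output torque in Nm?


omega = 2834 * 2*pi/60 = 296.7758 rad/s
tau = P / omega = 57 / 296.7758
= 0.1921 Nm


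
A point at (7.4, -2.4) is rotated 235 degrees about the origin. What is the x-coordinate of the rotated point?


x' = x*cos(theta) - y*sin(theta)
cos(235 deg) = -0.5736, sin(235 deg) = -0.8192
x' = 7.4 * -0.5736 - -2.4 * -0.8192
= -4.2445 - 1.966
= -6.2104


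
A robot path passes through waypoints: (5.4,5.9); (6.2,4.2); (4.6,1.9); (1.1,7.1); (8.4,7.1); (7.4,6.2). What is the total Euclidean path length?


Segment lengths:
  seg1 = sqrt((0.8)^2 + (-1.7)^2) = 1.8788
  seg2 = sqrt((-1.6)^2 + (-2.3)^2) = 2.8018
  seg3 = sqrt((-3.5)^2 + (5.2)^2) = 6.2682
  seg4 = sqrt((7.3)^2 + (0.0)^2) = 7.3
  seg5 = sqrt((-1.0)^2 + (-0.9)^2) = 1.3454
Total = 19.5942


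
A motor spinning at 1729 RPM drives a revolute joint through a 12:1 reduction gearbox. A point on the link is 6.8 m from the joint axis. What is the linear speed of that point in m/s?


omega_motor = 1729 * 2*pi/60 = 181.0605 rad/s
omega_joint = omega_motor / 12 = 15.0884 rad/s
v = omega_joint * r = 15.0884 * 6.8
= 102.6009 m/s


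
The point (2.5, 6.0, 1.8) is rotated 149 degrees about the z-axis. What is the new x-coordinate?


Rotation about z-axis: x' = x*cos(theta) - y*sin(theta)
= 2.5 * -0.8572 - 6.0 * 0.515
= -5.2331


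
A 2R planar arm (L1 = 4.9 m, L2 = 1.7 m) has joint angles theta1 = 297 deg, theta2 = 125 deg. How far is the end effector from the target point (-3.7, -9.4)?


End effector via forward kinematics:
x = L1*cos(t1) + L2*cos(t1+t2) = 3.0227
y = L1*sin(t1) + L2*sin(t1+t2) = -2.8649
Distance to target:
d = sqrt((-3.7 - 3.0227)^2 + (-9.4 - -2.8649)^2)
= sqrt(45.1941 + 42.7073)
= 9.3756 m


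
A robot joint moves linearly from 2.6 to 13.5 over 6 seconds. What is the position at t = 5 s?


s = t/T = 5/6 = 0.8333
p(t) = p0 + (pf-p0)*s
= 2.6 + (13.5 - 2.6) * 0.8333
= 11.6833


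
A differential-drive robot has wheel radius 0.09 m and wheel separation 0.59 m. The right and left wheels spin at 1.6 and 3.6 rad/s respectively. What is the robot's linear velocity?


vR = r*wR = 0.09*1.6 = 0.144 m/s
vL = r*wL = 0.09*3.6 = 0.324 m/s
v = (vR+vL)/2 = 0.234 m/s
omega = (vR-vL)/L = -0.3051 rad/s
linear velocity = 0.234 m/s


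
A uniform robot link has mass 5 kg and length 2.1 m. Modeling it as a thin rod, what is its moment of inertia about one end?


I = (1/3) * m * L^2
= (1/3) * 5 * 2.1^2
= 0.333333 * 5 * 4.41
= 7.35 kg*m^2


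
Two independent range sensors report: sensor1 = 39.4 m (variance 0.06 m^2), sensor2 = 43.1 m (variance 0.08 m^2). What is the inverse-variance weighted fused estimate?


w1 = (1/var1) / (1/var1 + 1/var2)
   = 16.6667 / (16.6667 + 12.5) = 0.5714
w2 = 1 - w1 = 0.4286
fused = w1*s1 + w2*s2 = 22.5143 + 18.4714
= 40.9857 m


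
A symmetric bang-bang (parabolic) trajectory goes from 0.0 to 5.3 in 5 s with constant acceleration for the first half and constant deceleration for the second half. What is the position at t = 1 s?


Symmetric rest-to-rest: each phase covers (pf-p0)/2 in time T/2. 0.5*a*(T/2)^2 = (pf-p0)/2 => a = 4*(pf-p0)/T^2
a = 4*(5.3-0.0)/5^2 = 0.848
t = 1 is in the acceleration phase (t <= T/2).
p = p0 + 0.5*a*t^2 = 0.0 + 0.5*0.848*1^2
= 0.424


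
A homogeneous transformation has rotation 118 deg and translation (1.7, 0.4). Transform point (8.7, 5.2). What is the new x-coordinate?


x' = cos(theta)*px - sin(theta)*py + tx
= -0.4695*8.7 - 0.8829*5.2 + 1.7
= -6.9757


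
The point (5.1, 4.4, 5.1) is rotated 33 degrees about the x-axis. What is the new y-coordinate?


Rotation about x-axis: y' = y*cos(theta) - z*sin(theta)
= 4.4 * 0.8387 - 5.1 * 0.5446
= 0.9125


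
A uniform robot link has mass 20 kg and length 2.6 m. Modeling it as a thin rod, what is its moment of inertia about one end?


I = (1/3) * m * L^2
= (1/3) * 20 * 2.6^2
= 0.333333 * 20 * 6.76
= 45.0667 kg*m^2


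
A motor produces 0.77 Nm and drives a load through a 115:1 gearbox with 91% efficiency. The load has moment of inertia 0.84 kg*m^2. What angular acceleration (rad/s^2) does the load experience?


tau_out = tau_motor * N * eta
= 0.77 * 115 * 0.91 = 80.5805 Nm
alpha = tau_out / I = 80.5805 / 0.84
= 95.9292 rad/s^2


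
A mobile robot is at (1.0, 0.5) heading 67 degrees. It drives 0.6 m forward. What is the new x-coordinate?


x_new = x0 + d*cos(theta)
= 1.0 + 0.6*cos(67)
= 1.0 + 0.2344
= 1.2344


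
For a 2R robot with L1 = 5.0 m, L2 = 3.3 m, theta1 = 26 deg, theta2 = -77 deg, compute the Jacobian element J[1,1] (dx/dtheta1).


J[1,1] = -L1*sin(t1) - L2*sin(t1+t2)
= -5.0*sin(26) - 3.3*sin(-51)
= 0.3727


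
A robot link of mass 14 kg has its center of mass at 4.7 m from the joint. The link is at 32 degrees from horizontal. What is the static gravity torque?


tau = m*g*L*cos(angle)
= 14 * 9.81 * 4.7 * cos(32 deg)
= 14 * 9.81 * 4.7 * 0.848
= 547.4133 Nm


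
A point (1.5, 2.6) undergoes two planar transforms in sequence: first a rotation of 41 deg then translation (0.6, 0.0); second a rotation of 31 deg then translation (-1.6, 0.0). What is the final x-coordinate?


After transform 1:
x1 = cos(41)*1.5 - sin(41)*2.6 + 0.6 = 0.0263
y1 = sin(41)*1.5 + cos(41)*2.6 + 0.0 = 2.9463
After transform 2:
x2 = cos(31)*0.0263 - sin(31)*2.9463 + -1.6
= -3.0949


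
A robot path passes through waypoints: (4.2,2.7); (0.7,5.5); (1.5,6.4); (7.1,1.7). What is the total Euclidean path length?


Segment lengths:
  seg1 = sqrt((-3.5)^2 + (2.8)^2) = 4.4822
  seg2 = sqrt((0.8)^2 + (0.9)^2) = 1.2042
  seg3 = sqrt((5.6)^2 + (-4.7)^2) = 7.311
Total = 12.9973


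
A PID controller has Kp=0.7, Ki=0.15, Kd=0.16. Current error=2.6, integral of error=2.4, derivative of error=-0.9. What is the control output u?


u = Kp*e + Ki*int(e) + Kd*de/dt
= 0.7*2.6 + 0.15*2.4 + 0.16*(-0.9)
= 1.82 + 0.36 + -0.144
= 2.036


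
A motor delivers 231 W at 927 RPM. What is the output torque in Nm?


omega = 927 * 2*pi/60 = 97.0752 rad/s
tau = P / omega = 231 / 97.0752
= 2.3796 Nm


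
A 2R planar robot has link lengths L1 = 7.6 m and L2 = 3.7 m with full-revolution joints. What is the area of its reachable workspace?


r_max = L1 + L2 = 11.3 m
r_min = |L1 - L2| = 3.9 m
Area = pi*(r_max^2 - r_min^2)
= pi*(127.69 - 15.21)
= pi * 112.48
= 353.3663 m^2


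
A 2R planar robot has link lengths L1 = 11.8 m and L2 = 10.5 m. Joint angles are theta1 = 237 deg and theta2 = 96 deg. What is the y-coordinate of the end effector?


Convert angles to radians: theta1 = 4.1364, theta2 = 1.6755
y = L1*sin(theta1) + L2*sin(theta1+theta2)
y = -9.8963 + -4.7669
y = -14.6632


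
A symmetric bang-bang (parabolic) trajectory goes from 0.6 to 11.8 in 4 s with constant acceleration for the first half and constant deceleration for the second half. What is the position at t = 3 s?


Symmetric rest-to-rest: each phase covers (pf-p0)/2 in time T/2. 0.5*a*(T/2)^2 = (pf-p0)/2 => a = 4*(pf-p0)/T^2
a = 4*(11.8-0.6)/4^2 = 2.8
t = 3 is in the deceleration phase (t > T/2).
p = pf - 0.5*a*(T-t)^2 = 11.8 - 0.5*2.8*1^2
= 10.4


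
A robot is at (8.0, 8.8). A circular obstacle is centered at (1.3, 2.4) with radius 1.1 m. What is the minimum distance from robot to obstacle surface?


center_dist = sqrt((8.0-1.3)^2 + (8.8-2.4)^2)
= sqrt(44.89 + 40.96)
= 9.2655
min_dist = center_dist - radius = 9.2655 - 1.1 = 8.1655 m


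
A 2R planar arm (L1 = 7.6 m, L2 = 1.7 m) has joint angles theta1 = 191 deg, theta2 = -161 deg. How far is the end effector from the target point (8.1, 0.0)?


End effector via forward kinematics:
x = L1*cos(t1) + L2*cos(t1+t2) = -5.9881
y = L1*sin(t1) + L2*sin(t1+t2) = -0.6001
Distance to target:
d = sqrt((8.1 - -5.9881)^2 + (0.0 - -0.6001)^2)
= sqrt(198.4752 + 0.3602)
= 14.1009 m


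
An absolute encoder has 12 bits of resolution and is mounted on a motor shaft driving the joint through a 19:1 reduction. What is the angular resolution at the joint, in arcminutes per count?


counts = 2^12 = 4096
effective counts at joint = 4096 * 19 = 77824
resolution = 360*60 / 77824
= 0.2775 arcmin/count


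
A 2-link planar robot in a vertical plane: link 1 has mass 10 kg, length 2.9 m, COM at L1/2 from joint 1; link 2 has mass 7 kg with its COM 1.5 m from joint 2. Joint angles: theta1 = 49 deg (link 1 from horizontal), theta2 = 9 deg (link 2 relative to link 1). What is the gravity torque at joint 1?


Horizontal distance from joint 1 to link-1 COM:
  x_c1 = (L1/2)*cos(t1) = 1.45 * 0.6561 = 0.9513 m
Horizontal distance from joint 1 to link-2 COM:
  x_c2 = L1*cos(t1) + Lc2*cos(t1+t2)
       = 2.9*0.6561 + 1.5*0.5299 = 2.6975 m
tau1 = m1*g*x_c1 + m2*g*x_c2
     = 10*9.81*0.9513 + 7*9.81*2.6975
     = 93.3211 + 185.2339
     = 278.555 Nm


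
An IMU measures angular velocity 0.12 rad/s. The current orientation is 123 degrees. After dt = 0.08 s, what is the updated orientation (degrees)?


delta_theta = w * dt = 0.12 * 0.08 = 0.0096 rad
= 0.55 deg
theta_new = 123 + 0.55 = 123.55 deg


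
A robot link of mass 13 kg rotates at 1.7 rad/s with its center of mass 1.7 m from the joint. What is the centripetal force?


F = m * omega^2 * r
= 13 * 1.7^2 * 1.7
= 13 * 2.89 * 1.7
= 63.869 N


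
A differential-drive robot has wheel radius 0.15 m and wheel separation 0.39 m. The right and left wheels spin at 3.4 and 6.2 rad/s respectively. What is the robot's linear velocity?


vR = r*wR = 0.15*3.4 = 0.51 m/s
vL = r*wL = 0.15*6.2 = 0.93 m/s
v = (vR+vL)/2 = 0.72 m/s
omega = (vR-vL)/L = -1.0769 rad/s
linear velocity = 0.72 m/s


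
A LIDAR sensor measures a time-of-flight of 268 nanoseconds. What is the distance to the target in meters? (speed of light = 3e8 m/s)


tof = 268 ns = 2.68e-07 s
dist = c * tof / 2
= 3e8 * 2.68e-07 / 2
= 40.2 m


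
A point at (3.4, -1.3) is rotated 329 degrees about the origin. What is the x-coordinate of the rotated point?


x' = x*cos(theta) - y*sin(theta)
cos(329 deg) = 0.8572, sin(329 deg) = -0.515
x' = 3.4 * 0.8572 - -1.3 * -0.515
= 2.9144 - 0.6695
= 2.2448


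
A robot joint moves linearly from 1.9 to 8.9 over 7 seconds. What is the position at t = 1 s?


s = t/T = 1/7 = 0.1429
p(t) = p0 + (pf-p0)*s
= 1.9 + (8.9 - 1.9) * 0.1429
= 2.9


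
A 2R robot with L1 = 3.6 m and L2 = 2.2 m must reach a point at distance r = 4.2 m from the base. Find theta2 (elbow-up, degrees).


cos(theta2) = (r^2 - L1^2 - L2^2) / (2*L1*L2)
cos(theta2) = (17.64 - 12.96 - 4.84) / 15.84
cos(theta2) = -0.010101
theta2 = 90.5788 degrees


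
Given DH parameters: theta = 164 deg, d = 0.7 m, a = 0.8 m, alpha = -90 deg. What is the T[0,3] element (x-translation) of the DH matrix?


T[0,3] = a * cos(theta)
= 0.8 * cos(164 deg)
= 0.8 * -0.9613
= -0.769


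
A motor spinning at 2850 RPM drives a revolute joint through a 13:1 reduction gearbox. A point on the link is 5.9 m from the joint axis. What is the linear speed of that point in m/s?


omega_motor = 2850 * 2*pi/60 = 298.4513 rad/s
omega_joint = omega_motor / 13 = 22.9578 rad/s
v = omega_joint * r = 22.9578 * 5.9
= 135.451 m/s


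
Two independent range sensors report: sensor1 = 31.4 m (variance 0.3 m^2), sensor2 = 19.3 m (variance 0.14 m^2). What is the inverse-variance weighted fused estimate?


w1 = (1/var1) / (1/var1 + 1/var2)
   = 3.3333 / (3.3333 + 7.1429) = 0.3182
w2 = 1 - w1 = 0.6818
fused = w1*s1 + w2*s2 = 9.9909 + 13.1591
= 23.15 m


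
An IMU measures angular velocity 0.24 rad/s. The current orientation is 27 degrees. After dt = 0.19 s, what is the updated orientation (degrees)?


delta_theta = w * dt = 0.24 * 0.19 = 0.0456 rad
= 2.6127 deg
theta_new = 27 + 2.6127 = 29.6127 deg


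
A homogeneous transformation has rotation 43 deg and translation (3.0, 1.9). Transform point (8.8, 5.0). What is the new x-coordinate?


x' = cos(theta)*px - sin(theta)*py + tx
= 0.7314*8.8 - 0.682*5.0 + 3.0
= 6.0259


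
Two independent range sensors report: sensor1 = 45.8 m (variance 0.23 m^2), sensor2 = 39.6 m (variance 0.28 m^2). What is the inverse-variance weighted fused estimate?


w1 = (1/var1) / (1/var1 + 1/var2)
   = 4.3478 / (4.3478 + 3.5714) = 0.549
w2 = 1 - w1 = 0.451
fused = w1*s1 + w2*s2 = 25.1451 + 17.8588
= 43.0039 m


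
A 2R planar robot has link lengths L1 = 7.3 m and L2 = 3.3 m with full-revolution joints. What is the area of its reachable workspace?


r_max = L1 + L2 = 10.6 m
r_min = |L1 - L2| = 4.0 m
Area = pi*(r_max^2 - r_min^2)
= pi*(112.36 - 16.0)
= pi * 96.36
= 302.7239 m^2


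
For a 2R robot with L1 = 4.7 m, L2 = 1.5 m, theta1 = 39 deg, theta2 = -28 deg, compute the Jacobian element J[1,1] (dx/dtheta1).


J[1,1] = -L1*sin(t1) - L2*sin(t1+t2)
= -4.7*sin(39) - 1.5*sin(11)
= -3.244


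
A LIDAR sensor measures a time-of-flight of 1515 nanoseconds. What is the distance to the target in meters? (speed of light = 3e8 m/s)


tof = 1515 ns = 1.515e-06 s
dist = c * tof / 2
= 3e8 * 1.515e-06 / 2
= 227.25 m


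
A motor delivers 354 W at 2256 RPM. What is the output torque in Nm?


omega = 2256 * 2*pi/60 = 236.2478 rad/s
tau = P / omega = 354 / 236.2478
= 1.4984 Nm


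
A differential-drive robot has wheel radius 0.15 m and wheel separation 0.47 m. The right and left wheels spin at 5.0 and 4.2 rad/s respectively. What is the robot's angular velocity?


vR = r*wR = 0.15*5.0 = 0.75 m/s
vL = r*wL = 0.15*4.2 = 0.63 m/s
v = (vR+vL)/2 = 0.69 m/s
omega = (vR-vL)/L = 0.2553 rad/s
angular velocity = 0.2553 rad/s


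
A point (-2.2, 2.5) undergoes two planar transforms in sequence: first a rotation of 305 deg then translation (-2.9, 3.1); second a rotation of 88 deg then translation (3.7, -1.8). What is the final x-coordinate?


After transform 1:
x1 = cos(305)*-2.2 - sin(305)*2.5 + -2.9 = -2.114
y1 = sin(305)*-2.2 + cos(305)*2.5 + 3.1 = 6.3361
After transform 2:
x2 = cos(88)*-2.114 - sin(88)*6.3361 + 3.7
= -2.706


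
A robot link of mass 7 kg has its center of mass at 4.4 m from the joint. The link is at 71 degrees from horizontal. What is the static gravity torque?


tau = m*g*L*cos(angle)
= 7 * 9.81 * 4.4 * cos(71 deg)
= 7 * 9.81 * 4.4 * 0.3256
= 98.3698 Nm


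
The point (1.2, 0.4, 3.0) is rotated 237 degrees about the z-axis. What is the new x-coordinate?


Rotation about z-axis: x' = x*cos(theta) - y*sin(theta)
= 1.2 * -0.5446 - 0.4 * -0.8387
= -0.3181


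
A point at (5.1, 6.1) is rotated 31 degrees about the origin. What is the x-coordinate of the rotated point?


x' = x*cos(theta) - y*sin(theta)
cos(31 deg) = 0.8572, sin(31 deg) = 0.515
x' = 5.1 * 0.8572 - 6.1 * 0.515
= 4.3716 - 3.1417
= 1.2298


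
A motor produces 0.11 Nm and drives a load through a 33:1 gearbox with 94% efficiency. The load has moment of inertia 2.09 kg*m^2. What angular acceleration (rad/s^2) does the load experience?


tau_out = tau_motor * N * eta
= 0.11 * 33 * 0.94 = 3.4122 Nm
alpha = tau_out / I = 3.4122 / 2.09
= 1.6326 rad/s^2


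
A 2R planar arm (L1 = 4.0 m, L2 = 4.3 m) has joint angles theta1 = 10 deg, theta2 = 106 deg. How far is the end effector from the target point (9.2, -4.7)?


End effector via forward kinematics:
x = L1*cos(t1) + L2*cos(t1+t2) = 2.0542
y = L1*sin(t1) + L2*sin(t1+t2) = 4.5594
Distance to target:
d = sqrt((9.2 - 2.0542)^2 + (-4.7 - 4.5594)^2)
= sqrt(51.062 + 85.7366)
= 11.6961 m


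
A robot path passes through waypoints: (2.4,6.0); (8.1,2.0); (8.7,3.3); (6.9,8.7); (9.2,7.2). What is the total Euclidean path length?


Segment lengths:
  seg1 = sqrt((5.7)^2 + (-4.0)^2) = 6.9635
  seg2 = sqrt((0.6)^2 + (1.3)^2) = 1.4318
  seg3 = sqrt((-1.8)^2 + (5.4)^2) = 5.6921
  seg4 = sqrt((2.3)^2 + (-1.5)^2) = 2.7459
Total = 16.8333


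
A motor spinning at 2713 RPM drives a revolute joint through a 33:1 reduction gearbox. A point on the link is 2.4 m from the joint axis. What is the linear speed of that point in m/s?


omega_motor = 2713 * 2*pi/60 = 284.1047 rad/s
omega_joint = omega_motor / 33 = 8.6092 rad/s
v = omega_joint * r = 8.6092 * 2.4
= 20.6622 m/s


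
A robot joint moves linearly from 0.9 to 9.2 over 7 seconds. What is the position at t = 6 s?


s = t/T = 6/7 = 0.8571
p(t) = p0 + (pf-p0)*s
= 0.9 + (9.2 - 0.9) * 0.8571
= 8.0143


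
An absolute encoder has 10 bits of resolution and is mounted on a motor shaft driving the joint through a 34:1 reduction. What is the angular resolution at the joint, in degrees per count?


counts = 2^10 = 1024
effective counts at joint = 1024 * 34 = 34816
resolution = 360 / 34816
= 0.0103 deg/count


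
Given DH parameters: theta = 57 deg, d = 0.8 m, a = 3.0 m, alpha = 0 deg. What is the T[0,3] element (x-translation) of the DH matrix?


T[0,3] = a * cos(theta)
= 3.0 * cos(57 deg)
= 3.0 * 0.5446
= 1.6339


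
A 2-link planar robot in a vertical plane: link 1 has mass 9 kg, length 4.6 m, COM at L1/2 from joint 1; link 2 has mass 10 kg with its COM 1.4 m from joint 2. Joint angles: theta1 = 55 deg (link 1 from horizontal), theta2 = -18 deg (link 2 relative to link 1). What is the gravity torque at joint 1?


Horizontal distance from joint 1 to link-1 COM:
  x_c1 = (L1/2)*cos(t1) = 2.3 * 0.5736 = 1.3192 m
Horizontal distance from joint 1 to link-2 COM:
  x_c2 = L1*cos(t1) + Lc2*cos(t1+t2)
       = 4.6*0.5736 + 1.4*0.7986 = 3.7565 m
tau1 = m1*g*x_c1 + m2*g*x_c2
     = 9*9.81*1.3192 + 10*9.81*3.7565
     = 116.4744 + 368.5167
     = 484.9911 Nm


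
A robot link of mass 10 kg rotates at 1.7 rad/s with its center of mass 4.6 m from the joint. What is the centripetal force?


F = m * omega^2 * r
= 10 * 1.7^2 * 4.6
= 10 * 2.89 * 4.6
= 132.94 N


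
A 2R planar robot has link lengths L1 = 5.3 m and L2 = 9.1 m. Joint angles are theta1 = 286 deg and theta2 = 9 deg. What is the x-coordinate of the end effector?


Convert angles to radians: theta1 = 4.9916, theta2 = 0.1571
x = L1*cos(theta1) + L2*cos(theta1+theta2)
x = 1.4609 + 3.8458
x = 5.3067


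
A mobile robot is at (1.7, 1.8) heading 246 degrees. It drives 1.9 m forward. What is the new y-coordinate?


y_new = y0 + d*sin(theta)
= 1.8 + 1.9*sin(246)
= 1.8 + -1.7357
= 0.0643


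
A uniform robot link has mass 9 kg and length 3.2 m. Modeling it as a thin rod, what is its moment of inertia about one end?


I = (1/3) * m * L^2
= (1/3) * 9 * 3.2^2
= 0.333333 * 9 * 10.24
= 30.72 kg*m^2


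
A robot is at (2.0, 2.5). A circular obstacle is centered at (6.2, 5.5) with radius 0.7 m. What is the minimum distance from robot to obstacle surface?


center_dist = sqrt((2.0-6.2)^2 + (2.5-5.5)^2)
= sqrt(17.64 + 9.0)
= 5.1614
min_dist = center_dist - radius = 5.1614 - 0.7 = 4.4614 m


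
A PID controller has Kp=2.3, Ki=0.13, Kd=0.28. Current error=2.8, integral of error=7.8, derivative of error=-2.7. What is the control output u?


u = Kp*e + Ki*int(e) + Kd*de/dt
= 2.3*2.8 + 0.13*7.8 + 0.28*(-2.7)
= 6.44 + 1.014 + -0.756
= 6.698


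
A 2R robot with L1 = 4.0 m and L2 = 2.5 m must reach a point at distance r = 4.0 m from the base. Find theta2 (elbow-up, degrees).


cos(theta2) = (r^2 - L1^2 - L2^2) / (2*L1*L2)
cos(theta2) = (16.0 - 16.0 - 6.25) / 20.0
cos(theta2) = -0.3125
theta2 = 108.21 degrees


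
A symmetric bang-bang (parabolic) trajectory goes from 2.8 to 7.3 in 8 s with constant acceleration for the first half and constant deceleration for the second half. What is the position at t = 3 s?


Symmetric rest-to-rest: each phase covers (pf-p0)/2 in time T/2. 0.5*a*(T/2)^2 = (pf-p0)/2 => a = 4*(pf-p0)/T^2
a = 4*(7.3-2.8)/8^2 = 0.2812
t = 3 is in the acceleration phase (t <= T/2).
p = p0 + 0.5*a*t^2 = 2.8 + 0.5*0.2812*3^2
= 4.0656


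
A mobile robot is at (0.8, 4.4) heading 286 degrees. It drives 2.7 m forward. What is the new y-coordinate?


y_new = y0 + d*sin(theta)
= 4.4 + 2.7*sin(286)
= 4.4 + -2.5954
= 1.8046


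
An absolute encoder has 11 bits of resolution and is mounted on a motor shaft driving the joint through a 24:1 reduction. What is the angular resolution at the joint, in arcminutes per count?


counts = 2^11 = 2048
effective counts at joint = 2048 * 24 = 49152
resolution = 360*60 / 49152
= 0.4395 arcmin/count


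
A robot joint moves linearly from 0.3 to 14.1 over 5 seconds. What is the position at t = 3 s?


s = t/T = 3/5 = 0.6
p(t) = p0 + (pf-p0)*s
= 0.3 + (14.1 - 0.3) * 0.6
= 8.58


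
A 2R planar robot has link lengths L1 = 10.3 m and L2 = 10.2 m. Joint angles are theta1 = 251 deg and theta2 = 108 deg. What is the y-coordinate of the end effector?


Convert angles to radians: theta1 = 4.3808, theta2 = 1.885
y = L1*sin(theta1) + L2*sin(theta1+theta2)
y = -9.7388 + -0.178
y = -9.9169


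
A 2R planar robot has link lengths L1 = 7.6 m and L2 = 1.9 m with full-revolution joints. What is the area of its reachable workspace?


r_max = L1 + L2 = 9.5 m
r_min = |L1 - L2| = 5.7 m
Area = pi*(r_max^2 - r_min^2)
= pi*(90.25 - 32.49)
= pi * 57.76
= 181.4584 m^2


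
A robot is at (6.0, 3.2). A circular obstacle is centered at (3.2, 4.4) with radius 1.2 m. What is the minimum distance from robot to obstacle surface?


center_dist = sqrt((6.0-3.2)^2 + (3.2-4.4)^2)
= sqrt(7.84 + 1.44)
= 3.0463
min_dist = center_dist - radius = 3.0463 - 1.2 = 1.8463 m


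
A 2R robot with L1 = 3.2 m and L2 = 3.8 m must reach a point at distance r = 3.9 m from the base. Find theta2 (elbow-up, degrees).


cos(theta2) = (r^2 - L1^2 - L2^2) / (2*L1*L2)
cos(theta2) = (15.21 - 10.24 - 14.44) / 24.32
cos(theta2) = -0.389391
theta2 = 112.9166 degrees


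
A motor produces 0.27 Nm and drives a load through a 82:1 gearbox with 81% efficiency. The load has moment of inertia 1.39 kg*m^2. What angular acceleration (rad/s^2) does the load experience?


tau_out = tau_motor * N * eta
= 0.27 * 82 * 0.81 = 17.9334 Nm
alpha = tau_out / I = 17.9334 / 1.39
= 12.9017 rad/s^2


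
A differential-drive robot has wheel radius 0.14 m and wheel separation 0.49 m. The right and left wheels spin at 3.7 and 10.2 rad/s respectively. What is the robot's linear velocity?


vR = r*wR = 0.14*3.7 = 0.518 m/s
vL = r*wL = 0.14*10.2 = 1.428 m/s
v = (vR+vL)/2 = 0.973 m/s
omega = (vR-vL)/L = -1.8571 rad/s
linear velocity = 0.973 m/s


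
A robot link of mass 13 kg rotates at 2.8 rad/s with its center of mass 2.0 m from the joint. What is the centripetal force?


F = m * omega^2 * r
= 13 * 2.8^2 * 2.0
= 13 * 7.84 * 2.0
= 203.84 N


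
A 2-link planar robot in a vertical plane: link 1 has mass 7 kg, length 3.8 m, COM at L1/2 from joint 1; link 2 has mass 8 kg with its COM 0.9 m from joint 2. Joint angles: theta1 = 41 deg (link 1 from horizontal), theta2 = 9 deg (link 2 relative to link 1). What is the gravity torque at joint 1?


Horizontal distance from joint 1 to link-1 COM:
  x_c1 = (L1/2)*cos(t1) = 1.9 * 0.7547 = 1.4339 m
Horizontal distance from joint 1 to link-2 COM:
  x_c2 = L1*cos(t1) + Lc2*cos(t1+t2)
       = 3.8*0.7547 + 0.9*0.6428 = 3.4464 m
tau1 = m1*g*x_c1 + m2*g*x_c2
     = 7*9.81*1.4339 + 8*9.81*3.4464
     = 98.4692 + 270.4739
     = 368.9431 Nm


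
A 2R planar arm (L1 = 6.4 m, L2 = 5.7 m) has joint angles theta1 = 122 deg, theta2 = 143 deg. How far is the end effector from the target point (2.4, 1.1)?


End effector via forward kinematics:
x = L1*cos(t1) + L2*cos(t1+t2) = -3.8883
y = L1*sin(t1) + L2*sin(t1+t2) = -0.2508
Distance to target:
d = sqrt((2.4 - -3.8883)^2 + (1.1 - -0.2508)^2)
= sqrt(39.5424 + 1.8247)
= 6.4317 m


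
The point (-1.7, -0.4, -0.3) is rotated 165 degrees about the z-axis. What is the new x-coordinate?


Rotation about z-axis: x' = x*cos(theta) - y*sin(theta)
= -1.7 * -0.9659 - -0.4 * 0.2588
= 1.7456


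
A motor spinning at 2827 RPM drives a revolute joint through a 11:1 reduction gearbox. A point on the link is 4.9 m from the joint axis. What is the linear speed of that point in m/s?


omega_motor = 2827 * 2*pi/60 = 296.0427 rad/s
omega_joint = omega_motor / 11 = 26.913 rad/s
v = omega_joint * r = 26.913 * 4.9
= 131.8736 m/s


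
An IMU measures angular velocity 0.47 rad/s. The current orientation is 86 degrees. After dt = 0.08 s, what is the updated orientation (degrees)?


delta_theta = w * dt = 0.47 * 0.08 = 0.0376 rad
= 2.1543 deg
theta_new = 86 + 2.1543 = 88.1543 deg


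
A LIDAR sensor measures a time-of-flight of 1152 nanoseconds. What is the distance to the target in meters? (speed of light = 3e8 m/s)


tof = 1152 ns = 1.152e-06 s
dist = c * tof / 2
= 3e8 * 1.152e-06 / 2
= 172.8 m


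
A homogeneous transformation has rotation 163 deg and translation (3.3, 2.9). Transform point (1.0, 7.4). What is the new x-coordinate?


x' = cos(theta)*px - sin(theta)*py + tx
= -0.9563*1.0 - 0.2924*7.4 + 3.3
= 0.1801


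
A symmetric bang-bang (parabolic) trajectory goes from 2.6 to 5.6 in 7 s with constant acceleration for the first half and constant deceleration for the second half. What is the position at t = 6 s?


Symmetric rest-to-rest: each phase covers (pf-p0)/2 in time T/2. 0.5*a*(T/2)^2 = (pf-p0)/2 => a = 4*(pf-p0)/T^2
a = 4*(5.6-2.6)/7^2 = 0.2449
t = 6 is in the deceleration phase (t > T/2).
p = pf - 0.5*a*(T-t)^2 = 5.6 - 0.5*0.2449*1^2
= 5.4776


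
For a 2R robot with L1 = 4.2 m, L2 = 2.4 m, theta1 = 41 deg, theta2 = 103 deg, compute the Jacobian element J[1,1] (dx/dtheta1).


J[1,1] = -L1*sin(t1) - L2*sin(t1+t2)
= -4.2*sin(41) - 2.4*sin(144)
= -4.1661


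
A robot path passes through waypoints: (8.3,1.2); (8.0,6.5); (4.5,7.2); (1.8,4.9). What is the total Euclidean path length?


Segment lengths:
  seg1 = sqrt((-0.3)^2 + (5.3)^2) = 5.3085
  seg2 = sqrt((-3.5)^2 + (0.7)^2) = 3.5693
  seg3 = sqrt((-2.7)^2 + (-2.3)^2) = 3.5468
Total = 12.4246


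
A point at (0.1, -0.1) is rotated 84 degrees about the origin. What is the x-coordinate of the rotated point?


x' = x*cos(theta) - y*sin(theta)
cos(84 deg) = 0.1045, sin(84 deg) = 0.9945
x' = 0.1 * 0.1045 - -0.1 * 0.9945
= 0.0105 - -0.0995
= 0.1099


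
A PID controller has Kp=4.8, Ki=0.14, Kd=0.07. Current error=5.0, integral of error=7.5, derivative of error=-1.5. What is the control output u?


u = Kp*e + Ki*int(e) + Kd*de/dt
= 4.8*5.0 + 0.14*7.5 + 0.07*(-1.5)
= 24.0 + 1.05 + -0.105
= 24.945


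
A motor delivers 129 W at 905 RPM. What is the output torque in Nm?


omega = 905 * 2*pi/60 = 94.7714 rad/s
tau = P / omega = 129 / 94.7714
= 1.3612 Nm


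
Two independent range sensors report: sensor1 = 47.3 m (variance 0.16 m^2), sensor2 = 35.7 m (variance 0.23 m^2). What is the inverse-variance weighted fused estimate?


w1 = (1/var1) / (1/var1 + 1/var2)
   = 6.25 / (6.25 + 4.3478) = 0.5897
w2 = 1 - w1 = 0.4103
fused = w1*s1 + w2*s2 = 27.8949 + 14.6462
= 42.541 m


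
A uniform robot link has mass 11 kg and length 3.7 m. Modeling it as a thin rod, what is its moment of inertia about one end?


I = (1/3) * m * L^2
= (1/3) * 11 * 3.7^2
= 0.333333 * 11 * 13.69
= 50.1967 kg*m^2


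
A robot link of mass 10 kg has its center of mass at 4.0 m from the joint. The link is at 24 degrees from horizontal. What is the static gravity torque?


tau = m*g*L*cos(angle)
= 10 * 9.81 * 4.0 * cos(24 deg)
= 10 * 9.81 * 4.0 * 0.9135
= 358.4752 Nm


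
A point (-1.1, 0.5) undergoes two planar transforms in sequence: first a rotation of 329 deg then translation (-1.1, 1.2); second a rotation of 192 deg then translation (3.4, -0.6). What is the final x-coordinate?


After transform 1:
x1 = cos(329)*-1.1 - sin(329)*0.5 + -1.1 = -1.7854
y1 = sin(329)*-1.1 + cos(329)*0.5 + 1.2 = 2.1951
After transform 2:
x2 = cos(192)*-1.7854 - sin(192)*2.1951 + 3.4
= 5.6027


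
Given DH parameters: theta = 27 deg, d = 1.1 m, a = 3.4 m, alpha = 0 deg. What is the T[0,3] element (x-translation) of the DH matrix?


T[0,3] = a * cos(theta)
= 3.4 * cos(27 deg)
= 3.4 * 0.891
= 3.0294


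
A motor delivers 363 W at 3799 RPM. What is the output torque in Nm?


omega = 3799 * 2*pi/60 = 397.8303 rad/s
tau = P / omega = 363 / 397.8303
= 0.9124 Nm


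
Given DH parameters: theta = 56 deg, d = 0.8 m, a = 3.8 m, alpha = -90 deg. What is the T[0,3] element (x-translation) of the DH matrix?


T[0,3] = a * cos(theta)
= 3.8 * cos(56 deg)
= 3.8 * 0.5592
= 2.1249


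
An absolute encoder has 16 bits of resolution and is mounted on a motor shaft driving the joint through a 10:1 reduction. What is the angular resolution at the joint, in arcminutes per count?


counts = 2^16 = 65536
effective counts at joint = 65536 * 10 = 655360
resolution = 360*60 / 655360
= 0.033 arcmin/count


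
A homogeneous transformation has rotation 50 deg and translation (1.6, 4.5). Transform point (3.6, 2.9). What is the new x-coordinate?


x' = cos(theta)*px - sin(theta)*py + tx
= 0.6428*3.6 - 0.766*2.9 + 1.6
= 1.6925


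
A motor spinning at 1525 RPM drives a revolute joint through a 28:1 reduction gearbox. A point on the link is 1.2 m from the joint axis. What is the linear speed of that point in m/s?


omega_motor = 1525 * 2*pi/60 = 159.6976 rad/s
omega_joint = omega_motor / 28 = 5.7035 rad/s
v = omega_joint * r = 5.7035 * 1.2
= 6.8442 m/s


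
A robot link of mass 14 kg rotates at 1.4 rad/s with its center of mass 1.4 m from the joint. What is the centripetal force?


F = m * omega^2 * r
= 14 * 1.4^2 * 1.4
= 14 * 1.96 * 1.4
= 38.416 N


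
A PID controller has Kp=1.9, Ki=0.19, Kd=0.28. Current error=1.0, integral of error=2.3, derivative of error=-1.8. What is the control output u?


u = Kp*e + Ki*int(e) + Kd*de/dt
= 1.9*1.0 + 0.19*2.3 + 0.28*(-1.8)
= 1.9 + 0.437 + -0.504
= 1.833


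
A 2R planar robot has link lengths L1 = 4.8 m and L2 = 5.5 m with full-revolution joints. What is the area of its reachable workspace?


r_max = L1 + L2 = 10.3 m
r_min = |L1 - L2| = 0.7 m
Area = pi*(r_max^2 - r_min^2)
= pi*(106.09 - 0.49)
= pi * 105.6
= 331.7522 m^2


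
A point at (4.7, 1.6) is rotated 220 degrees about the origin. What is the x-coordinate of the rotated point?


x' = x*cos(theta) - y*sin(theta)
cos(220 deg) = -0.766, sin(220 deg) = -0.6428
x' = 4.7 * -0.766 - 1.6 * -0.6428
= -3.6004 - -1.0285
= -2.5719


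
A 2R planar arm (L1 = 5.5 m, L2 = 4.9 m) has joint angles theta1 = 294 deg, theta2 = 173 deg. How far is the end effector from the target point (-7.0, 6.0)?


End effector via forward kinematics:
x = L1*cos(t1) + L2*cos(t1+t2) = 0.8044
y = L1*sin(t1) + L2*sin(t1+t2) = -0.3386
Distance to target:
d = sqrt((-7.0 - 0.8044)^2 + (6.0 - -0.3386)^2)
= sqrt(60.9091 + 40.1779)
= 10.0542 m


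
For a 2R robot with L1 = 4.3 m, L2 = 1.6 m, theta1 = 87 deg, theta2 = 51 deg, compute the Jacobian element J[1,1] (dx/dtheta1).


J[1,1] = -L1*sin(t1) - L2*sin(t1+t2)
= -4.3*sin(87) - 1.6*sin(138)
= -5.3647


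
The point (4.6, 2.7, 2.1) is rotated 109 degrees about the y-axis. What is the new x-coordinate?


Rotation about y-axis: x' = x*cos(theta) + z*sin(theta)
= 4.6 * -0.3256 + 2.1 * 0.9455
= 0.488


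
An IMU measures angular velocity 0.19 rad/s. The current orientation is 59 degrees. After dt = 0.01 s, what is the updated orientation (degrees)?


delta_theta = w * dt = 0.19 * 0.01 = 0.0019 rad
= 0.1089 deg
theta_new = 59 + 0.1089 = 59.1089 deg


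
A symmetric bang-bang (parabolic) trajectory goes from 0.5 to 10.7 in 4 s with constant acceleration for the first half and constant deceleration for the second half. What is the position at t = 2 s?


Symmetric rest-to-rest: each phase covers (pf-p0)/2 in time T/2. 0.5*a*(T/2)^2 = (pf-p0)/2 => a = 4*(pf-p0)/T^2
a = 4*(10.7-0.5)/4^2 = 2.55
t = 2 is in the acceleration phase (t <= T/2).
p = p0 + 0.5*a*t^2 = 0.5 + 0.5*2.55*2^2
= 5.6


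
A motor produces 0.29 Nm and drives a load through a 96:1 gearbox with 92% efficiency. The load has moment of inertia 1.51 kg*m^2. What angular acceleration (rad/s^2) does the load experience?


tau_out = tau_motor * N * eta
= 0.29 * 96 * 0.92 = 25.6128 Nm
alpha = tau_out / I = 25.6128 / 1.51
= 16.9621 rad/s^2


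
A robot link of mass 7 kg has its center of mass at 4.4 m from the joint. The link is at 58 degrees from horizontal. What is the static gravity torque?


tau = m*g*L*cos(angle)
= 7 * 9.81 * 4.4 * cos(58 deg)
= 7 * 9.81 * 4.4 * 0.5299
= 160.114 Nm


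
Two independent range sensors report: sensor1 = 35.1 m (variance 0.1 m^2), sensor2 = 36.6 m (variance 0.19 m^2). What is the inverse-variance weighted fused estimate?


w1 = (1/var1) / (1/var1 + 1/var2)
   = 10.0 / (10.0 + 5.2632) = 0.6552
w2 = 1 - w1 = 0.3448
fused = w1*s1 + w2*s2 = 22.9966 + 12.6207
= 35.6172 m


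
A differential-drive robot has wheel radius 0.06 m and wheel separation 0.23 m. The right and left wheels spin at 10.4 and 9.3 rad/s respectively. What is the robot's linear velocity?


vR = r*wR = 0.06*10.4 = 0.624 m/s
vL = r*wL = 0.06*9.3 = 0.558 m/s
v = (vR+vL)/2 = 0.591 m/s
omega = (vR-vL)/L = 0.287 rad/s
linear velocity = 0.591 m/s


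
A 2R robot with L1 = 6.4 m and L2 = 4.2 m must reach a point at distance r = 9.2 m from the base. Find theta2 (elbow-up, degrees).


cos(theta2) = (r^2 - L1^2 - L2^2) / (2*L1*L2)
cos(theta2) = (84.64 - 40.96 - 17.64) / 53.76
cos(theta2) = 0.484375
theta2 = 61.0285 degrees


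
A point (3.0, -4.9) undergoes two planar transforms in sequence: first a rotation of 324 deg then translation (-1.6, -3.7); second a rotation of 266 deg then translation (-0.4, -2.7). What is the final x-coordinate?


After transform 1:
x1 = cos(324)*3.0 - sin(324)*-4.9 + -1.6 = -2.0531
y1 = sin(324)*3.0 + cos(324)*-4.9 + -3.7 = -9.4275
After transform 2:
x2 = cos(266)*-2.0531 - sin(266)*-9.4275 + -0.4
= -9.6614


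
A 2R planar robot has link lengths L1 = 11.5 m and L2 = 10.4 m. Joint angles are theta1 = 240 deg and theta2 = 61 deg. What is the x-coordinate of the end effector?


Convert angles to radians: theta1 = 4.1888, theta2 = 1.0647
x = L1*cos(theta1) + L2*cos(theta1+theta2)
x = -5.75 + 5.3564
x = -0.3936


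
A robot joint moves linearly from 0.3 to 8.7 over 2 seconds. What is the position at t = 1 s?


s = t/T = 1/2 = 0.5
p(t) = p0 + (pf-p0)*s
= 0.3 + (8.7 - 0.3) * 0.5
= 4.5


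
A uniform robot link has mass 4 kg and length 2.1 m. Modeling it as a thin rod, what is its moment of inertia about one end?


I = (1/3) * m * L^2
= (1/3) * 4 * 2.1^2
= 0.333333 * 4 * 4.41
= 5.88 kg*m^2


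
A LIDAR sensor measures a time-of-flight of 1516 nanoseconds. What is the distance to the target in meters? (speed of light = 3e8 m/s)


tof = 1516 ns = 1.516e-06 s
dist = c * tof / 2
= 3e8 * 1.516e-06 / 2
= 227.4 m


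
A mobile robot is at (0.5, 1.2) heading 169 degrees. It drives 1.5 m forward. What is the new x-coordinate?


x_new = x0 + d*cos(theta)
= 0.5 + 1.5*cos(169)
= 0.5 + -1.4724
= -0.9724


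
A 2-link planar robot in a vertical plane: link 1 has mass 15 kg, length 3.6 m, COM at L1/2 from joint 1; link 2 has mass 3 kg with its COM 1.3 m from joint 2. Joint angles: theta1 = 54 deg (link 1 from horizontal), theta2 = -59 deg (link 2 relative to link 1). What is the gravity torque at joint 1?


Horizontal distance from joint 1 to link-1 COM:
  x_c1 = (L1/2)*cos(t1) = 1.8 * 0.5878 = 1.058 m
Horizontal distance from joint 1 to link-2 COM:
  x_c2 = L1*cos(t1) + Lc2*cos(t1+t2)
       = 3.6*0.5878 + 1.3*0.9962 = 3.4111 m
tau1 = m1*g*x_c1 + m2*g*x_c2
     = 15*9.81*1.058 + 3*9.81*3.4111
     = 155.6867 + 100.3881
     = 256.0748 Nm


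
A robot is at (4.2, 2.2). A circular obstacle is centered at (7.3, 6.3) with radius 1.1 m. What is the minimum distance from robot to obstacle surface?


center_dist = sqrt((4.2-7.3)^2 + (2.2-6.3)^2)
= sqrt(9.61 + 16.81)
= 5.14
min_dist = center_dist - radius = 5.14 - 1.1 = 4.04 m


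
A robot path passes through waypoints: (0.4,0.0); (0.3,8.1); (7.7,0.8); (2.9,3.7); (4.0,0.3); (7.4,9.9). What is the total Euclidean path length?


Segment lengths:
  seg1 = sqrt((-0.1)^2 + (8.1)^2) = 8.1006
  seg2 = sqrt((7.4)^2 + (-7.3)^2) = 10.3947
  seg3 = sqrt((-4.8)^2 + (2.9)^2) = 5.608
  seg4 = sqrt((1.1)^2 + (-3.4)^2) = 3.5735
  seg5 = sqrt((3.4)^2 + (9.6)^2) = 10.1843
Total = 37.8612


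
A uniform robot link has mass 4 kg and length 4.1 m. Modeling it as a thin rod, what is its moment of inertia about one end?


I = (1/3) * m * L^2
= (1/3) * 4 * 4.1^2
= 0.333333 * 4 * 16.81
= 22.4133 kg*m^2


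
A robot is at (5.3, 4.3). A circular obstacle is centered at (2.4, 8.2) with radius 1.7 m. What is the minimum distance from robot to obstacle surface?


center_dist = sqrt((5.3-2.4)^2 + (4.3-8.2)^2)
= sqrt(8.41 + 15.21)
= 4.86
min_dist = center_dist - radius = 4.86 - 1.7 = 3.16 m


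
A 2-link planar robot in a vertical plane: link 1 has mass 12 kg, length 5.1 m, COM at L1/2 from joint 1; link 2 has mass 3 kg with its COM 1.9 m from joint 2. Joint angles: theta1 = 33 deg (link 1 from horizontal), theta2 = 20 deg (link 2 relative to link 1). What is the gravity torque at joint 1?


Horizontal distance from joint 1 to link-1 COM:
  x_c1 = (L1/2)*cos(t1) = 2.55 * 0.8387 = 2.1386 m
Horizontal distance from joint 1 to link-2 COM:
  x_c2 = L1*cos(t1) + Lc2*cos(t1+t2)
       = 5.1*0.8387 + 1.9*0.6018 = 5.4207 m
tau1 = m1*g*x_c1 + m2*g*x_c2
     = 12*9.81*2.1386 + 3*9.81*5.4207
     = 251.7572 + 159.5303
     = 411.2874 Nm


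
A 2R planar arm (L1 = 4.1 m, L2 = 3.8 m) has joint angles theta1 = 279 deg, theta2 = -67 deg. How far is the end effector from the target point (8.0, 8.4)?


End effector via forward kinematics:
x = L1*cos(t1) + L2*cos(t1+t2) = -2.5812
y = L1*sin(t1) + L2*sin(t1+t2) = -6.0632
Distance to target:
d = sqrt((8.0 - -2.5812)^2 + (8.4 - -6.0632)^2)
= sqrt(111.9618 + 209.1846)
= 17.9206 m


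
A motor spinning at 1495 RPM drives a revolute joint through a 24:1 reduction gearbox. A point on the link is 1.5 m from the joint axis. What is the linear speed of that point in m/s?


omega_motor = 1495 * 2*pi/60 = 156.556 rad/s
omega_joint = omega_motor / 24 = 6.5232 rad/s
v = omega_joint * r = 6.5232 * 1.5
= 9.7848 m/s


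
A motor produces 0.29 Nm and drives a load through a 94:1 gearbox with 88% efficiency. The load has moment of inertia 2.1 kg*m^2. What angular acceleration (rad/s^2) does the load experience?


tau_out = tau_motor * N * eta
= 0.29 * 94 * 0.88 = 23.9888 Nm
alpha = tau_out / I = 23.9888 / 2.1
= 11.4232 rad/s^2
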